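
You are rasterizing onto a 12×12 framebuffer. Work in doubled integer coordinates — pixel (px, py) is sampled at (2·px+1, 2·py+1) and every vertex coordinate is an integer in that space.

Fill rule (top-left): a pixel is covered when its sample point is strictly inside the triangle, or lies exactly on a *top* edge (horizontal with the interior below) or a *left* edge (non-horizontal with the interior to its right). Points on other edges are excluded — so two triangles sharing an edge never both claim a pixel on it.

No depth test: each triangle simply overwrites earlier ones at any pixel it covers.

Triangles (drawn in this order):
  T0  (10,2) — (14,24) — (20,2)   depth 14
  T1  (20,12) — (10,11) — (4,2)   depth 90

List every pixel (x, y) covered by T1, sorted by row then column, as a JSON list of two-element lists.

T0:
  2·area = 220  (B↔C swapped to make it positive)
  edge (10, 2)→(20, 2): d=(10,0) top-left  bias=+0
  edge (20, 2)→(14, 24): d=(-6,22) right/bottom  bias=-1
  edge (14, 24)→(10, 2): d=(-4,-22) top-left  bias=+0
    (5,1)@(11, 3): e=[10,192,18] → █
    (6,1)@(13, 3): e=[10,148,62] → █
    (7,1)@(15, 3): e=[10,104,106] → █
    (8,1)@(17, 3): e=[10,60,150] → █
    (9,1)@(19, 3): e=[10,16,194] → █
    (10,1)@(21, 3): e=[10,-28,238] → ·
    (5,2)@(11, 5): e=[30,180,10] → █
    (10,2)@(21, 5): e=[30,-40,230] → ·
    (5,3)@(11, 7): e=[50,168,2] → █
    (9,3)@(19, 7): e=[50,-8,178] → ·
    (5,4)@(11, 9): e=[70,156,-6] → ·
    (6,4)@(13, 9): e=[70,112,38] → █
    (8,6)@(17, 13): e=[110,0,110] → ·  [on edge]
  covered (27 px):
    · · · · · · · · · · · ·
    · · · · · █ █ █ █ █ · ·
    · · · · · █ █ █ █ █ · ·
    · · · · · █ █ █ █ · · ·
    · · · · · · █ █ █ · · ·
    · · · · · · █ █ █ · · ·
    · · · · · · █ █ · · · ·
    · · · · · · █ █ · · · ·
    · · · · · · █ █ · · · ·
    · · · · · · · █ · · · ·
    · · · · · · · · · · · ·
    · · · · · · · · · · · ·
T1:
  2·area = 84
  edge (20, 12)→(10, 11): d=(-10,-1) top-left  bias=+0
  edge (10, 11)→(4, 2): d=(-6,-9) top-left  bias=+0
  edge (4, 2)→(20, 12): d=(16,10) right/bottom  bias=-1
    (2,1)@(5, 3): e=[75,3,6] → █
    (3,1)@(7, 3): e=[77,21,-14] → ·
    (2,2)@(5, 5): e=[55,-9,38] → ·
    (3,2)@(7, 5): e=[57,9,18] → █
    (4,2)@(9, 5): e=[59,27,-2] → ·
    (3,3)@(7, 7): e=[37,-3,50] → ·
    (4,3)@(9, 7): e=[39,15,30] → █
    (5,3)@(11, 7): e=[41,33,10] → █
    (6,3)@(13, 7): e=[43,51,-10] → ·
    (4,4)@(9, 9): e=[19,3,62] → █
    (6,4)@(13, 9): e=[23,39,22] → █
    (7,4)@(15, 9): e=[25,57,2] → █
  covered (12 px):
    · · · · · · · · · · · ·
    · · █ · · · · · · · · ·
    · · · █ · · · · · · · ·
    · · · · █ █ · · · · · ·
    · · · · █ █ █ █ · · · ·
    · · · · · █ █ █ █ · · ·
    · · · · · · · · · · · ·
    · · · · · · · · · · · ·
    · · · · · · · · · · · ·
    · · · · · · · · · · · ·
    · · · · · · · · · · · ·
    · · · · · · · · · · · ·

Final: [[2,1],[3,2],[4,3],[5,3],[4,4],[5,4],[6,4],[7,4],[5,5],[6,5],[7,5],[8,5]]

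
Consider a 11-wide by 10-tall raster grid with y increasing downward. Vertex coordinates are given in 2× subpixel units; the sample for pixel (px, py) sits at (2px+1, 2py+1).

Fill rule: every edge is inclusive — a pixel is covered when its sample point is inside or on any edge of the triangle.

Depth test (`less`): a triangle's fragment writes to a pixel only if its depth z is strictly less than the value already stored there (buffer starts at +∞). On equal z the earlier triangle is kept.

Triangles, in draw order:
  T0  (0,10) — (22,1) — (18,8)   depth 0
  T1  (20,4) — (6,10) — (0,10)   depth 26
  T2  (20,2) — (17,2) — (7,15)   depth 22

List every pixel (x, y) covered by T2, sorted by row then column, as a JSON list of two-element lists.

T0:
  2·area = 118
  edge (0, 10)→(22, 1): d=(22,-9) inclusive
  edge (22, 1)→(18, 8): d=(-4,7) inclusive
  edge (18, 8)→(0, 10): d=(-18,2) inclusive
    (9,1)@(19, 3): e=[17,13,88] → X
    (10,1)@(21, 3): e=[35,-1,84] → .
    (6,2)@(13, 5): e=[7,47,64] → X
    (7,2)@(15, 5): e=[25,33,60] → X
    (8,2)@(17, 5): e=[43,19,56] → X
    (10,2)@(21, 5): e=[79,-9,48] → .
    (4,3)@(9, 7): e=[15,67,36] → X
    (5,3)@(11, 7): e=[33,53,32] → X
    (9,3)@(19, 7): e=[105,-3,16] → .
    (1,4)@(3, 9): e=[5,101,12] → X
    (2,4)@(5, 9): e=[23,87,8] → X
    (3,4)@(7, 9): e=[41,73,4] → X
    (4,4)@(9, 9): e=[59,59,0] → X  [on edge]
  covered (14 px):
    . . . . . . . . . . .
    . . . . . . . . . X .
    . . . . . . X X X X .
    . . . . X X X X X . .
    . X X X X . . . . . .
    . . . . . . . . . . .
    . . . . . . . . . . .
    . . . . . . . . . . .
    . . . . . . . . . . .
    . . . . . . . . . . .
T1:
  2·area = 36
  edge (20, 4)→(6, 10): d=(-14,6) inclusive
  edge (6, 10)→(0, 10): d=(-6,0) inclusive
  edge (0, 10)→(20, 4): d=(20,-6) inclusive
    (8,2)@(17, 5): e=[4,30,2] → X
    (9,2)@(19, 5): e=[-8,30,14] → .
    (5,3)@(11, 7): e=[12,18,6] → X
    (6,3)@(13, 7): e=[0,18,18] → X  [on edge]
    (7,3)@(15, 7): e=[-12,18,30] → .
    (8,3)@(17, 7): e=[-24,18,42] → .
    (2,4)@(5, 9): e=[20,6,10] → X
    (3,4)@(7, 9): e=[8,6,22] → X
    (4,4)@(9, 9): e=[-4,6,34] → .
    (5,4)@(11, 9): e=[-16,6,46] → .
    (6,4)@(13, 9): e=[-28,6,58] → .
    (2,5)@(5, 11): e=[-8,-6,50] → .
  covered (5 px):
    . . . . . . . . . . .
    . . . . . . . . . . .
    . . . . . . . . X . .
    . . . . . X X . . . .
    . . X X . . . . . . .
    . . . . . . . . . . .
    . . . . . . . . . . .
    . . . . . . . . . . .
    . . . . . . . . . . .
    . . . . . . . . . . .
T2:
  2·area = 39  (B↔C swapped to make it positive)
  edge (20, 2)→(7, 15): d=(-13,13) inclusive
  edge (7, 15)→(17, 2): d=(10,-13) inclusive
  edge (17, 2)→(20, 2): d=(3,0) inclusive
    (10,0)@(21, 1): e=[0,42,-3] → .  [on edge]
    (8,1)@(17, 3): e=[26,10,3] → X
    (9,1)@(19, 3): e=[0,36,3] → X  [on edge]
    (10,1)@(21, 3): e=[-26,62,3] → .
    (7,2)@(15, 5): e=[26,4,9] → X
    (8,2)@(17, 5): e=[0,30,9] → X  [on edge]
    (9,2)@(19, 5): e=[-26,56,9] → .
    (7,3)@(15, 7): e=[0,24,15] → X  [on edge]
    (8,3)@(17, 7): e=[-26,50,15] → .
    (6,4)@(13, 9): e=[0,18,21] → X  [on edge]
    (7,4)@(15, 9): e=[-26,44,21] → .
    (5,5)@(11, 11): e=[0,12,27] → X  [on edge]
    (4,6)@(9, 13): e=[0,6,33] → X  [on edge]
    (3,7)@(7, 15): e=[0,0,39] → X  [on edge]
    (2,8)@(5, 17): e=[0,-6,45] → .  [on edge]
    (1,9)@(3, 19): e=[0,-12,51] → .  [on edge]
  covered (9 px):
    . . . . . . . . . . .
    . . . . . . . . X X .
    . . . . . . . X X . .
    . . . . . . . X . . .
    . . . . . . X . . . .
    . . . . . X . . . . .
    . . . . X . . . . . .
    . . . X . . . . . . .
    . . . . . . . . . . .
    . . . . . . . . . . .

Result: [[8,1],[9,1],[7,2],[8,2],[7,3],[6,4],[5,5],[4,6],[3,7]]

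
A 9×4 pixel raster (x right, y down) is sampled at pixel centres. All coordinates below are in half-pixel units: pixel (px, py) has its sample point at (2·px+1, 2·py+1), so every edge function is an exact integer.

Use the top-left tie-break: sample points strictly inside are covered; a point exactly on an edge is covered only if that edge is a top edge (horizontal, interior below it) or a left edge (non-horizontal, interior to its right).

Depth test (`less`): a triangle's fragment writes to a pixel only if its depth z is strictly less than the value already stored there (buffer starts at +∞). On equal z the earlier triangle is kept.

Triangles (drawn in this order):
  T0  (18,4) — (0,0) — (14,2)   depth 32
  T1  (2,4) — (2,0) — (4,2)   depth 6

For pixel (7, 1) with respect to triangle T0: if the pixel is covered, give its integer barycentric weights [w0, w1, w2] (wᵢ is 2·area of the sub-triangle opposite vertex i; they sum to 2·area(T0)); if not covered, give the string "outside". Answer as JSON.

T0:
  2·area = 20
  edge (18, 4)→(0, 0): d=(-18,-4) top-left  bias=+0
  edge (0, 0)→(14, 2): d=(14,2) right/bottom  bias=-1
  edge (14, 2)→(18, 4): d=(4,2) right/bottom  bias=-1
    (2,0)@(5, 1): e=[2,4,14] → #
    (3,0)@(7, 1): e=[10,0,10] → ·  [on edge]
    (2,1)@(5, 3): e=[-34,32,22] → ·
    (7,1)@(15, 3): e=[6,12,2] → #
    (8,1)@(17, 3): e=[14,8,-2] → ·
    (7,2)@(15, 5): e=[-30,40,10] → ·
  covered (2 px):
    · · # · · · · · ·
    · · · · · · · # ·
    · · · · · · · · ·
    · · · · · · · · ·
T1:
  2·area = 8
  edge (2, 4)→(2, 0): d=(0,-4) top-left  bias=+0
  edge (2, 0)→(4, 2): d=(2,2) right/bottom  bias=-1
  edge (4, 2)→(2, 4): d=(-2,2) right/bottom  bias=-1
    (1,0)@(3, 1): e=[4,0,4] → ·  [on edge]
    (2,0)@(5, 1): e=[12,-4,0] → ·  [on edge]
    (1,1)@(3, 3): e=[4,4,0] → ·  [on edge]
    (2,1)@(5, 3): e=[12,0,-4] → ·  [on edge]
    (0,2)@(1, 5): e=[-4,12,0] → ·  [on edge]
    (3,2)@(7, 5): e=[20,0,-12] → ·  [on edge]
    (4,3)@(9, 7): e=[28,0,-20] → ·  [on edge]
  covered (0 px):
    · · · · · · · · ·
    · · · · · · · · ·
    · · · · · · · · ·
    · · · · · · · · ·

Final: [12,2,6]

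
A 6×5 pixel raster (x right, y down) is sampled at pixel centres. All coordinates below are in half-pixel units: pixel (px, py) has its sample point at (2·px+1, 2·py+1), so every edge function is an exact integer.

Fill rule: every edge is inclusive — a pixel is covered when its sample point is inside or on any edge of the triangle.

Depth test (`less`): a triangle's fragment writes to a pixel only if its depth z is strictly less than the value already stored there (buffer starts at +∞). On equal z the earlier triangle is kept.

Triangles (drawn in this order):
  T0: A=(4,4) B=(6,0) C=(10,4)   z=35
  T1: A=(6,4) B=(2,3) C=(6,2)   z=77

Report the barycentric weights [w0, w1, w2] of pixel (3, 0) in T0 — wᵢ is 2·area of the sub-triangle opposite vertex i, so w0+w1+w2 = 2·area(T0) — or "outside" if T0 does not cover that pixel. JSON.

T0:
  2·area = 24
  edge (4, 4)→(6, 0): d=(2,-4) inclusive
  edge (6, 0)→(10, 4): d=(4,4) inclusive
  edge (10, 4)→(4, 4): d=(-6,0) inclusive
    (3,0)@(7, 1): e=[6,0,18] → #  [on edge]
    (4,0)@(9, 1): e=[14,-8,18] → ·
    (2,1)@(5, 3): e=[2,16,6] → #
    (4,1)@(9, 3): e=[18,0,6] → #  [on edge]
    (5,1)@(11, 3): e=[26,-8,6] → ·
    (2,2)@(5, 5): e=[6,24,-6] → ·
    (3,2)@(7, 5): e=[14,16,-6] → ·
    (4,2)@(9, 5): e=[22,8,-6] → ·
    (5,2)@(11, 5): e=[30,0,-6] → ·  [on edge]
  covered (4 px):
    · · · # · ·
    · · # # # ·
    · · · · · ·
    · · · · · ·
    · · · · · ·
T1:
  2·area = 8
  edge (6, 4)→(2, 3): d=(-4,-1) inclusive
  edge (2, 3)→(6, 2): d=(4,-1) inclusive
  edge (6, 2)→(6, 4): d=(0,2) inclusive
    (1,1)@(3, 3): e=[1,1,6] → #
    (2,1)@(5, 3): e=[3,3,2] → #
    (3,1)@(7, 3): e=[5,5,-2] → ·
    (1,2)@(3, 5): e=[-7,9,6] → ·
    (2,2)@(5, 5): e=[-5,11,2] → ·
  covered (2 px):
    · · · · · ·
    · # # · · ·
    · · · · · ·
    · · · · · ·
    · · · · · ·

Result: [0,18,6]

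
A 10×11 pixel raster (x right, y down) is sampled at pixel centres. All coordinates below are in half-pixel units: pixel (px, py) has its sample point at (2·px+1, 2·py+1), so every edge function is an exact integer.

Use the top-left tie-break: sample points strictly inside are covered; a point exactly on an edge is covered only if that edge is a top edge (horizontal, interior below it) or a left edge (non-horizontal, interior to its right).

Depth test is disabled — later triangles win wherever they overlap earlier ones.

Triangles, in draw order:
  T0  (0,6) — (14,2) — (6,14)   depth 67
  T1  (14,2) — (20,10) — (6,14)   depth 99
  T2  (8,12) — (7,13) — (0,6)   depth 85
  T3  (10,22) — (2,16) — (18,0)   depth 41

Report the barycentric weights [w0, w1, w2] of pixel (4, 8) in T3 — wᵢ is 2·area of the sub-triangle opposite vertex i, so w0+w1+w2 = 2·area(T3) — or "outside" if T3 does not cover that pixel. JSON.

T0:
  2·area = 136
  edge (0, 6)→(14, 2): d=(14,-4) top-left  bias=+0
  edge (14, 2)→(6, 14): d=(-8,12) right/bottom  bias=-1
  edge (6, 14)→(0, 6): d=(-6,-8) top-left  bias=+0
    (5,1)@(11, 3): e=[2,28,106] → X
    (6,1)@(13, 3): e=[10,4,122] → X
    (7,1)@(15, 3): e=[18,-20,138] → .
    (2,2)@(5, 5): e=[6,84,46] → X
    (3,2)@(7, 5): e=[14,60,62] → X
    (4,2)@(9, 5): e=[22,36,78] → X
    (6,2)@(13, 5): e=[38,-12,110] → .
    (0,3)@(1, 7): e=[18,116,2] → X
    (1,3)@(3, 7): e=[26,92,18] → X
    (5,3)@(11, 7): e=[58,-4,82] → .
    (0,4)@(1, 9): e=[46,100,-10] → .
    (1,4)@(3, 9): e=[54,76,6] → X
  covered (17 px):
    . . . . . . . . . .
    . . . . . X X . . .
    . . X X X X . . . .
    X X X X X . . . . .
    . X X X X . . . . .
    . . X X . . . . . .
    . . . . . . . . . .
    . . . . . . . . . .
    . . . . . . . . . .
    . . . . . . . . . .
    . . . . . . . . . .
T1:
  2·area = 136
  edge (14, 2)→(20, 10): d=(6,8) right/bottom  bias=-1
  edge (20, 10)→(6, 14): d=(-14,4) right/bottom  bias=-1
  edge (6, 14)→(14, 2): d=(8,-12) top-left  bias=+0
    (6,2)@(13, 5): e=[26,98,12] → X
    (7,2)@(15, 5): e=[10,90,36] → X
    (8,2)@(17, 5): e=[-6,82,60] → .
    (5,3)@(11, 7): e=[54,78,4] → X
    (8,3)@(17, 7): e=[6,54,76] → X
    (9,3)@(19, 7): e=[-10,46,100] → .
    (5,4)@(11, 9): e=[66,50,20] → X
    (9,4)@(19, 9): e=[2,18,116] → X
    (4,5)@(9, 11): e=[94,30,12] → X
    (8,5)@(17, 11): e=[30,-2,108] → .
    (9,5)@(19, 11): e=[14,-10,132] → .
    (3,6)@(7, 13): e=[122,10,4] → X
  covered (17 px):
    . . . . . . . . . .
    . . . . . . . . . .
    . . . . . . X X . .
    . . . . . X X X X .
    . . . . . X X X X X
    . . . . X X X X . .
    . . . X X . . . . .
    . . . . . . . . . .
    . . . . . . . . . .
    . . . . . . . . . .
    . . . . . . . . . .
T2:
  2·area = 14
  edge (8, 12)→(7, 13): d=(-1,1) right/bottom  bias=-1
  edge (7, 13)→(0, 6): d=(-7,-7) top-left  bias=+0
  edge (0, 6)→(8, 12): d=(8,6) right/bottom  bias=-1
    (9,0)@(19, 1): e=[0,168,-154] → .  [on edge]
    (8,1)@(17, 3): e=[0,140,-126] → .  [on edge]
    (7,2)@(15, 5): e=[0,112,-98] → .  [on edge]
    (0,3)@(1, 7): e=[12,0,2] → X  [on edge]
    (1,3)@(3, 7): e=[10,14,-10] → .
    (6,3)@(13, 7): e=[0,84,-70] → .  [on edge]
    (0,4)@(1, 9): e=[10,-14,18] → .
    (1,4)@(3, 9): e=[8,0,6] → X  [on edge]
    (2,4)@(5, 9): e=[6,14,-6] → .
    (5,4)@(11, 9): e=[0,56,-42] → .  [on edge]
    (1,5)@(3, 11): e=[6,-14,22] → .
    (2,5)@(5, 11): e=[4,0,10] → X  [on edge]
    (4,5)@(9, 11): e=[0,28,-14] → .  [on edge]
    (3,6)@(7, 13): e=[0,0,14] → .  [on edge]
    (2,7)@(5, 15): e=[0,-28,42] → .  [on edge]
    (4,7)@(9, 15): e=[-4,0,18] → .  [on edge]
    (1,8)@(3, 17): e=[0,-56,70] → .  [on edge]
    (5,8)@(11, 17): e=[-8,0,22] → .  [on edge]
    (0,9)@(1, 19): e=[0,-84,98] → .  [on edge]
    (6,9)@(13, 19): e=[-12,0,26] → .  [on edge]
    (7,10)@(15, 21): e=[-16,0,30] → .  [on edge]
  covered (3 px):
    . . . . . . . . . .
    . . . . . . . . . .
    . . . . . . . . . .
    X . . . . . . . . .
    . X . . . . . . . .
    . . X . . . . . . .
    . . . . . . . . . .
    . . . . . . . . . .
    . . . . . . . . . .
    . . . . . . . . . .
    . . . . . . . . . .
T3:
  2·area = 224
  edge (10, 22)→(2, 16): d=(-8,-6) top-left  bias=+0
  edge (2, 16)→(18, 0): d=(16,-16) top-left  bias=+0
  edge (18, 0)→(10, 22): d=(-8,22) right/bottom  bias=-1
    (8,0)@(17, 1): e=[210,0,14] → X  [on edge]
    (9,0)@(19, 1): e=[222,32,-30] → .
    (7,1)@(15, 3): e=[182,0,42] → X  [on edge]
    (8,1)@(17, 3): e=[194,32,-2] → .
    (6,2)@(13, 5): e=[154,0,70] → X  [on edge]
    (8,2)@(17, 5): e=[178,64,-18] → .
    (5,3)@(11, 7): e=[126,0,98] → X  [on edge]
    (8,3)@(17, 7): e=[162,96,-34] → .
    (4,4)@(9, 9): e=[98,0,126] → X  [on edge]
    (7,4)@(15, 9): e=[134,96,-6] → .
    (3,5)@(7, 11): e=[70,0,154] → X  [on edge]
    (7,5)@(15, 11): e=[118,128,-22] → .
    (2,6)@(5, 13): e=[42,0,182] → X  [on edge]
    (1,7)@(3, 15): e=[14,0,210] → X  [on edge]
    (0,8)@(1, 17): e=[-14,0,238] → .  [on edge]
  covered (32 px):
    . . . . . . . . X .
    . . . . . . . X . .
    . . . . . . X X . .
    . . . . . X X X . .
    . . . . X X X . . .
    . . . X X X X . . .
    . . X X X X X . . .
    . X X X X X . . . .
    . . X X X X . . . .
    . . . X X X . . . .
    . . . . X . . . . .

Result: [128,62,34]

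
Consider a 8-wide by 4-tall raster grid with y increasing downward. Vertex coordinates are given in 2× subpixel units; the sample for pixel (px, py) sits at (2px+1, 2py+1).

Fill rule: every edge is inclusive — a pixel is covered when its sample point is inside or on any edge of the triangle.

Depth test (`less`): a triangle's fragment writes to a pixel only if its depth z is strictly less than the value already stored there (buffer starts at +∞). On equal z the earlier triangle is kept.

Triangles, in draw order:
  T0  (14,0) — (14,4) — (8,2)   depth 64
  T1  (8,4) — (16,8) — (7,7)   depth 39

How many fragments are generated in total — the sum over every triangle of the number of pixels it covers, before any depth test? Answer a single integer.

T0:
  2·area = 24
  edge (14, 0)→(14, 4): d=(0,4) inclusive
  edge (14, 4)→(8, 2): d=(-6,-2) inclusive
  edge (8, 2)→(14, 0): d=(6,-2) inclusive
    (2,0)@(5, 1): e=[36,0,-12] → ·  [on edge]
    (5,0)@(11, 1): e=[12,12,0] → █  [on edge]
    (6,0)@(13, 1): e=[4,16,4] → █
    (7,0)@(15, 1): e=[-4,20,8] → ·
    (2,1)@(5, 3): e=[36,-12,0] → ·  [on edge]
    (5,1)@(11, 3): e=[12,0,12] → █  [on edge]
    (7,1)@(15, 3): e=[-4,8,20] → ·
    (5,2)@(11, 5): e=[12,-12,24] → ·
    (6,2)@(13, 5): e=[4,-8,28] → ·
  covered (4 px):
    · · · · · █ █ ·
    · · · · · █ █ ·
    · · · · · · · ·
    · · · · · · · ·
T1:
  2·area = 28
  edge (8, 4)→(16, 8): d=(8,4) inclusive
  edge (16, 8)→(7, 7): d=(-9,-1) inclusive
  edge (7, 7)→(8, 4): d=(1,-3) inclusive
    (4,0)@(9, 1): e=[-28,56,0] → ·  [on edge]
    (4,2)@(9, 5): e=[4,20,4] → █
    (5,2)@(11, 5): e=[-4,22,10] → ·
    (3,3)@(7, 7): e=[28,0,0] → █  [on edge]
    (5,3)@(11, 7): e=[12,4,12] → █
    (6,3)@(13, 7): e=[4,6,18] → █
    (7,3)@(15, 7): e=[-4,8,24] → ·
  covered (5 px):
    · · · · · · · ·
    · · · · · · · ·
    · · · · █ · · ·
    · · · █ █ █ █ ·

Final: 9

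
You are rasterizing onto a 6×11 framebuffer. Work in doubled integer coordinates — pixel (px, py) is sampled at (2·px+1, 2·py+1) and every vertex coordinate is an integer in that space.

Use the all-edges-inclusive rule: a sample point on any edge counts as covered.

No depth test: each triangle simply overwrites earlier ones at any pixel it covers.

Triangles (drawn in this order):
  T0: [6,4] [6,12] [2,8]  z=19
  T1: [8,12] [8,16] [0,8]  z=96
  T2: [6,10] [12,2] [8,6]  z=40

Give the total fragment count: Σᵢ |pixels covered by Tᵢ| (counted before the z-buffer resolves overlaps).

T0:
  2·area = 32
  edge (6, 4)→(6, 12): d=(0,8) inclusive
  edge (6, 12)→(2, 8): d=(-4,-4) inclusive
  edge (2, 8)→(6, 4): d=(4,-4) inclusive
    (4,0)@(9, 1): e=[-24,56,0] → .  [on edge]
    (3,1)@(7, 3): e=[-8,40,0] → .  [on edge]
    (2,2)@(5, 5): e=[8,24,0] → X  [on edge]
    (3,2)@(7, 5): e=[-8,32,8] → .
    (0,3)@(1, 7): e=[40,0,-8] → .  [on edge]
    (1,3)@(3, 7): e=[24,8,0] → X  [on edge]
    (3,3)@(7, 7): e=[-8,24,16] → .
    (0,4)@(1, 9): e=[40,-8,0] → .  [on edge]
    (1,4)@(3, 9): e=[24,0,8] → X  [on edge]
    (3,4)@(7, 9): e=[-8,16,24] → .
    (1,5)@(3, 11): e=[24,-8,16] → .
    (2,5)@(5, 11): e=[8,0,24] → X  [on edge]
    (3,6)@(7, 13): e=[-8,0,40] → .  [on edge]
    (4,7)@(9, 15): e=[-24,0,56] → .  [on edge]
    (5,8)@(11, 17): e=[-40,0,72] → .  [on edge]
  covered (6 px):
    . . . . . .
    . . . . . .
    . . X . . .
    . X X . . .
    . X X . . .
    . . X . . .
    . . . . . .
    . . . . . .
    . . . . . .
    . . . . . .
    . . . . . .
T1:
  2·area = 32
  edge (8, 12)→(8, 16): d=(0,4) inclusive
  edge (8, 16)→(0, 8): d=(-8,-8) inclusive
  edge (0, 8)→(8, 12): d=(8,4) inclusive
    (0,4)@(1, 9): e=[28,0,4] → X  [on edge]
    (1,4)@(3, 9): e=[20,16,-4] → .
    (0,5)@(1, 11): e=[28,-16,20] → .
    (1,5)@(3, 11): e=[20,0,12] → X  [on edge]
    (2,5)@(5, 11): e=[12,16,4] → X
    (3,5)@(7, 11): e=[4,32,-4] → .
    (1,6)@(3, 13): e=[20,-16,28] → .
    (2,6)@(5, 13): e=[12,0,20] → X  [on edge]
    (3,6)@(7, 13): e=[4,16,12] → X
    (4,6)@(9, 13): e=[-4,32,4] → .
    (2,7)@(5, 15): e=[12,-16,36] → .
    (3,7)@(7, 15): e=[4,0,28] → X  [on edge]
    (4,8)@(9, 17): e=[-4,0,36] → .  [on edge]
    (5,9)@(11, 19): e=[-12,0,44] → .  [on edge]
  covered (6 px):
    . . . . . .
    . . . . . .
    . . . . . .
    . . . . . .
    X . . . . .
    . X X . . .
    . . X X . .
    . . . X . .
    . . . . . .
    . . . . . .
    . . . . . .
T2:
  2·area = 8  (B↔C swapped to make it positive)
  edge (6, 10)→(8, 6): d=(2,-4) inclusive
  edge (8, 6)→(12, 2): d=(4,-4) inclusive
  edge (12, 2)→(6, 10): d=(-6,8) inclusive
    (5,1)@(11, 3): e=[6,0,2] → X  [on edge]
    (4,2)@(9, 5): e=[2,0,6] → X  [on edge]
    (5,2)@(11, 5): e=[10,8,-10] → .
    (3,3)@(7, 7): e=[-2,0,10] → .  [on edge]
    (4,3)@(9, 7): e=[6,8,-6] → .
    (2,4)@(5, 9): e=[-6,0,14] → .  [on edge]
    (1,5)@(3, 11): e=[-10,0,18] → .  [on edge]
    (0,6)@(1, 13): e=[-14,0,22] → .  [on edge]
  covered (2 px):
    . . . . . .
    . . . . . X
    . . . . X .
    . . . . . .
    . . . . . .
    . . . . . .
    . . . . . .
    . . . . . .
    . . . . . .
    . . . . . .
    . . . . . .

Answer: 14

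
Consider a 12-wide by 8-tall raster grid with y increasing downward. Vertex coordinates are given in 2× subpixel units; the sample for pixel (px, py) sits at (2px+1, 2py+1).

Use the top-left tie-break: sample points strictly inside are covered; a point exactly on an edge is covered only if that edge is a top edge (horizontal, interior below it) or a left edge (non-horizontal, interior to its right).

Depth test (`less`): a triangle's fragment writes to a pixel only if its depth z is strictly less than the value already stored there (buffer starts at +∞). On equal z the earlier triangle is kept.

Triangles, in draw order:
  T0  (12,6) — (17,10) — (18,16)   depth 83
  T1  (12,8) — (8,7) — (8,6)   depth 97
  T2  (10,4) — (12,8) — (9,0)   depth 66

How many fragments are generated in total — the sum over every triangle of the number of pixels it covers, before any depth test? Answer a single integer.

T0:
  2·area = 26
  edge (12, 6)→(17, 10): d=(5,4) right/bottom  bias=-1
  edge (17, 10)→(18, 16): d=(1,6) right/bottom  bias=-1
  edge (18, 16)→(12, 6): d=(-6,-10) top-left  bias=+0
    (4,0)@(9, 1): e=[-13,39,0] → ·  [on edge]
    (6,3)@(13, 7): e=[1,21,4] → #
    (7,3)@(15, 7): e=[-7,9,24] → ·
    (6,4)@(13, 9): e=[11,23,-8] → ·
    (7,4)@(15, 9): e=[3,11,12] → #
    (8,4)@(17, 9): e=[-5,-1,32] → ·
    (7,5)@(15, 11): e=[13,13,0] → #  [on edge]
    (8,5)@(17, 11): e=[5,1,20] → #
    (9,5)@(19, 11): e=[-3,-11,40] → ·
    (7,6)@(15, 13): e=[23,15,-12] → ·
    (8,6)@(17, 13): e=[15,3,8] → #
    (9,6)@(19, 13): e=[7,-9,28] → ·
  covered (5 px):
    · · · · · · · · · · · ·
    · · · · · · · · · · · ·
    · · · · · · · · · · · ·
    · · · · · · # · · · · ·
    · · · · · · · # · · · ·
    · · · · · · · # # · · ·
    · · · · · · · · # · · ·
    · · · · · · · · · · · ·
T1:
  2·area = 4
  edge (12, 8)→(8, 7): d=(-4,-1) top-left  bias=+0
  edge (8, 7)→(8, 6): d=(0,-1) top-left  bias=+0
  edge (8, 6)→(12, 8): d=(4,2) right/bottom  bias=-1
    (4,3)@(9, 7): e=[1,1,2] → #
    (5,3)@(11, 7): e=[3,3,-2] → ·
    (4,4)@(9, 9): e=[-7,1,10] → ·
  covered (1 px):
    · · · · · · · · · · · ·
    · · · · · · · · · · · ·
    · · · · · · · · · · · ·
    · · · · # · · · · · · ·
    · · · · · · · · · · · ·
    · · · · · · · · · · · ·
    · · · · · · · · · · · ·
    · · · · · · · · · · · ·
T2:
  2·area = 4  (B↔C swapped to make it positive)
  edge (10, 4)→(9, 0): d=(-1,-4) top-left  bias=+0
  edge (9, 0)→(12, 8): d=(3,8) right/bottom  bias=-1
  edge (12, 8)→(10, 4): d=(-2,-4) top-left  bias=+0
  covered (0 px):
    · · · · · · · · · · · ·
    · · · · · · · · · · · ·
    · · · · · · · · · · · ·
    · · · · · · · · · · · ·
    · · · · · · · · · · · ·
    · · · · · · · · · · · ·
    · · · · · · · · · · · ·
    · · · · · · · · · · · ·

Result: 6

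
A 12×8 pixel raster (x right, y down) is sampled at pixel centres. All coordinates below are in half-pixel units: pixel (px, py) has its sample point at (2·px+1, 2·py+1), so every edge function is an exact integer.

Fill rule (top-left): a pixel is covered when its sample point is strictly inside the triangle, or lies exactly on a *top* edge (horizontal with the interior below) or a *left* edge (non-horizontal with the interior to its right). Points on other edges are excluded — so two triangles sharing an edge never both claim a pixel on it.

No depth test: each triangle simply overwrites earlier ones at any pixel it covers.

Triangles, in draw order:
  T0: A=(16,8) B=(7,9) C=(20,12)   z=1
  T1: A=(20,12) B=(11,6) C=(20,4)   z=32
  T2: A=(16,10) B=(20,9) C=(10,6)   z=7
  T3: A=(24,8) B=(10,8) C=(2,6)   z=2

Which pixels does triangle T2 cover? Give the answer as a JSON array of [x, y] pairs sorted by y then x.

T0:
  2·area = 40  (B↔C swapped to make it positive)
  edge (16, 8)→(20, 12): d=(4,4) right/bottom  bias=-1
  edge (20, 12)→(7, 9): d=(-13,-3) top-left  bias=+0
  edge (7, 9)→(16, 8): d=(9,-1) top-left  bias=+0
    (4,0)@(9, 1): e=[0,110,-70] → .  [on edge]
    (5,1)@(11, 3): e=[0,90,-50] → .  [on edge]
    (6,2)@(13, 5): e=[0,70,-30] → .  [on edge]
    (7,3)@(15, 7): e=[0,50,-10] → .  [on edge]
    (3,4)@(7, 9): e=[40,0,0] → X  [on edge]
    (4,4)@(9, 9): e=[32,6,2] → X
    (5,4)@(11, 9): e=[24,12,4] → X
    (6,4)@(13, 9): e=[16,18,6] → X
    (7,4)@(15, 9): e=[8,24,8] → X
    (8,4)@(17, 9): e=[0,30,10] → .  [on edge]
    (3,5)@(7, 11): e=[48,-26,18] → .
    (4,5)@(9, 11): e=[40,-20,20] → .
    (9,5)@(19, 11): e=[0,10,30] → .  [on edge]
    (10,6)@(21, 13): e=[0,-10,50] → .  [on edge]
    (11,7)@(23, 15): e=[0,-30,70] → .  [on edge]
  covered (6 px):
    . . . . . . . . . . . .
    . . . . . . . . . . . .
    . . . . . . . . . . . .
    . . . . . . . . . . . .
    . . . X X X X X . . . .
    . . . . . . . . X . . .
    . . . . . . . . . . . .
    . . . . . . . . . . . .
T1:
  2·area = 72
  edge (20, 12)→(11, 6): d=(-9,-6) top-left  bias=+0
  edge (11, 6)→(20, 4): d=(9,-2) top-left  bias=+0
  edge (20, 4)→(20, 12): d=(0,8) right/bottom  bias=-1
    (8,2)@(17, 5): e=[45,3,24] → X
    (9,2)@(19, 5): e=[57,7,8] → X
    (10,2)@(21, 5): e=[69,11,-8] → .
    (6,3)@(13, 7): e=[3,13,56] → X
    (7,3)@(15, 7): e=[15,17,40] → X
    (10,3)@(21, 7): e=[51,29,-8] → .
    (6,4)@(13, 9): e=[-15,31,56] → .
    (7,4)@(15, 9): e=[-3,35,40] → .
    (8,4)@(17, 9): e=[9,39,24] → X
    (10,4)@(21, 9): e=[33,47,-8] → .
    (8,5)@(17, 11): e=[-9,57,24] → .
    (9,5)@(19, 11): e=[3,61,8] → X
  covered (9 px):
    . . . . . . . . . . . .
    . . . . . . . . . . . .
    . . . . . . . . X X . .
    . . . . . . X X X X . .
    . . . . . . . . X X . .
    . . . . . . . . . X . .
    . . . . . . . . . . . .
    . . . . . . . . . . . .
T2:
  2·area = 22  (B↔C swapped to make it positive)
  edge (16, 10)→(10, 6): d=(-6,-4) top-left  bias=+0
  edge (10, 6)→(20, 9): d=(10,3) right/bottom  bias=-1
  edge (20, 9)→(16, 10): d=(-4,1) right/bottom  bias=-1
    (6,3)@(13, 7): e=[6,1,15] → X
    (7,3)@(15, 7): e=[14,-5,13] → .
    (6,4)@(13, 9): e=[-6,21,7] → .
    (7,4)@(15, 9): e=[2,15,5] → X
    (8,4)@(17, 9): e=[10,9,3] → X
    (9,4)@(19, 9): e=[18,3,1] → X
    (10,4)@(21, 9): e=[26,-3,-1] → .
    (7,5)@(15, 11): e=[-10,35,-3] → .
    (8,5)@(17, 11): e=[-2,29,-5] → .
    (9,5)@(19, 11): e=[6,23,-7] → .
  covered (4 px):
    . . . . . . . . . . . .
    . . . . . . . . . . . .
    . . . . . . . . . . . .
    . . . . . . X . . . . .
    . . . . . . . X X X . .
    . . . . . . . . . . . .
    . . . . . . . . . . . .
    . . . . . . . . . . . .
T3:
  2·area = 28
  edge (24, 8)→(10, 8): d=(-14,0) right/bottom  bias=-1
  edge (10, 8)→(2, 6): d=(-8,-2) top-left  bias=+0
  edge (2, 6)→(24, 8): d=(22,2) right/bottom  bias=-1
    (3,3)@(7, 7): e=[14,2,12] → X
    (4,3)@(9, 7): e=[14,6,8] → X
    (5,3)@(11, 7): e=[14,10,4] → X
    (6,3)@(13, 7): e=[14,14,0] → .  [on edge]
    (3,4)@(7, 9): e=[-14,-14,56] → .
    (4,4)@(9, 9): e=[-14,-10,52] → .
    (5,4)@(11, 9): e=[-14,-6,48] → .
  covered (3 px):
    . . . . . . . . . . . .
    . . . . . . . . . . . .
    . . . . . . . . . . . .
    . . . X X X . . . . . .
    . . . . . . . . . . . .
    . . . . . . . . . . . .
    . . . . . . . . . . . .
    . . . . . . . . . . . .

Final: [[6,3],[7,4],[8,4],[9,4]]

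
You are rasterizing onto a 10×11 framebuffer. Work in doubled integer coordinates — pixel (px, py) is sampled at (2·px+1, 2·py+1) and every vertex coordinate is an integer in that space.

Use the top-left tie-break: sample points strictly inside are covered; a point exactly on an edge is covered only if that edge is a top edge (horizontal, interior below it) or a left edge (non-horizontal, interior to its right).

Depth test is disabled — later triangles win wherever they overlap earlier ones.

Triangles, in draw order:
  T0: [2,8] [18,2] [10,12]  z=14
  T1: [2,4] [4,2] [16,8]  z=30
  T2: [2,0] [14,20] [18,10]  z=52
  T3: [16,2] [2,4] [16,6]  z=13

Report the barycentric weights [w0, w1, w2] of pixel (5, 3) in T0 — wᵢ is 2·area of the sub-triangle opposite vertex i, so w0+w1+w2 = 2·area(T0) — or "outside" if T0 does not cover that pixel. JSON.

T0:
  2·area = 112
  edge (2, 8)→(18, 2): d=(16,-6) top-left  bias=+0
  edge (18, 2)→(10, 12): d=(-8,10) right/bottom  bias=-1
  edge (10, 12)→(2, 8): d=(-8,-4) top-left  bias=+0
    (8,1)@(17, 3): e=[10,2,100] → █
    (9,1)@(19, 3): e=[22,-18,108] → ·
    (5,2)@(11, 5): e=[6,46,60] → █
    (6,2)@(13, 5): e=[18,26,68] → █
    (7,2)@(15, 5): e=[30,6,76] → █
    (8,2)@(17, 5): e=[42,-14,84] → ·
    (2,3)@(5, 7): e=[2,90,20] → █
    (3,3)@(7, 7): e=[14,70,28] → █
    (4,3)@(9, 7): e=[26,50,36] → █
    (7,3)@(15, 7): e=[62,-10,60] → ·
    (2,4)@(5, 9): e=[34,74,4] → █
    (6,4)@(13, 9): e=[82,-6,36] → ·
  covered (14 px):
    · · · · · · · · · ·
    · · · · · · · · █ ·
    · · · · · █ █ █ · ·
    · · █ █ █ █ █ · · ·
    · · █ █ █ █ · · · ·
    · · · · █ · · · · ·
    · · · · · · · · · ·
    · · · · · · · · · ·
    · · · · · · · · · ·
    · · · · · · · · · ·
    · · · · · · · · · ·
T1:
  2·area = 36
  edge (2, 4)→(4, 2): d=(2,-2) top-left  bias=+0
  edge (4, 2)→(16, 8): d=(12,6) right/bottom  bias=-1
  edge (16, 8)→(2, 4): d=(-14,-4) top-left  bias=+0
    (2,0)@(5, 1): e=[0,-18,54] → ·  [on edge]
    (1,1)@(3, 3): e=[0,18,18] → █  [on edge]
    (2,1)@(5, 3): e=[4,6,26] → █
    (3,1)@(7, 3): e=[8,-6,34] → ·
    (0,2)@(1, 5): e=[0,54,-18] → ·  [on edge]
    (1,2)@(3, 5): e=[4,42,-10] → ·
    (2,2)@(5, 5): e=[8,30,-2] → ·
    (3,2)@(7, 5): e=[12,18,6] → █
    (4,2)@(9, 5): e=[16,6,14] → █
    (5,2)@(11, 5): e=[20,-6,22] → ·
    (3,3)@(7, 7): e=[16,42,-22] → ·
    (4,3)@(9, 7): e=[20,30,-14] → ·
  covered (5 px):
    · · · · · · · · · ·
    · █ █ · · · · · · ·
    · · · █ █ · · · · ·
    · · · · · · █ · · ·
    · · · · · · · · · ·
    · · · · · · · · · ·
    · · · · · · · · · ·
    · · · · · · · · · ·
    · · · · · · · · · ·
    · · · · · · · · · ·
    · · · · · · · · · ·
T2:
  2·area = 200  (B↔C swapped to make it positive)
  edge (2, 0)→(18, 10): d=(16,10) right/bottom  bias=-1
  edge (18, 10)→(14, 20): d=(-4,10) right/bottom  bias=-1
  edge (14, 20)→(2, 0): d=(-12,-20) top-left  bias=+0
    (1,0)@(3, 1): e=[6,186,8] → █
    (2,0)@(5, 1): e=[-14,166,48] → ·
    (1,1)@(3, 3): e=[38,178,-16] → ·
    (2,1)@(5, 3): e=[18,158,24] → █
    (3,1)@(7, 3): e=[-2,138,64] → ·
    (2,2)@(5, 5): e=[50,150,0] → █  [on edge]
    (3,2)@(7, 5): e=[30,130,40] → █
    (4,2)@(9, 5): e=[10,110,80] → █
    (5,2)@(11, 5): e=[-10,90,120] → ·
    (2,3)@(5, 7): e=[82,142,-24] → ·
    (3,3)@(7, 7): e=[62,122,16] → █
    (5,3)@(11, 7): e=[22,82,96] → █
    (5,7)@(11, 15): e=[150,50,0] → █  [on edge]
  covered (26 px):
    · █ · · · · · · · ·
    · · █ · · · · · · ·
    · · █ █ █ · · · · ·
    · · · █ █ █ █ · · ·
    · · · · █ █ █ █ · ·
    · · · · █ █ █ █ █ ·
    · · · · · █ █ █ · ·
    · · · · · █ █ █ · ·
    · · · · · · █ █ · ·
    · · · · · · · · · ·
    · · · · · · · · · ·
T3:
  2·area = 56  (B↔C swapped to make it positive)
  edge (16, 2)→(16, 6): d=(0,4) right/bottom  bias=-1
  edge (16, 6)→(2, 4): d=(-14,-2) top-left  bias=+0
  edge (2, 4)→(16, 2): d=(14,-2) top-left  bias=+0
    (4,1)@(9, 3): e=[28,28,0] → █  [on edge]
    (5,1)@(11, 3): e=[20,32,4] → █
    (6,1)@(13, 3): e=[12,36,8] → █
    (7,1)@(15, 3): e=[4,40,12] → █
    (8,1)@(17, 3): e=[-4,44,16] → ·
    (4,2)@(9, 5): e=[28,0,28] → █  [on edge]
    (8,2)@(17, 5): e=[-4,16,44] → ·
    (4,3)@(9, 7): e=[28,-28,56] → ·
    (5,3)@(11, 7): e=[20,-24,60] → ·
    (6,3)@(13, 7): e=[12,-20,64] → ·
    (7,3)@(15, 7): e=[4,-16,68] → ·
  covered (8 px):
    · · · · · · · · · ·
    · · · · █ █ █ █ · ·
    · · · · █ █ █ █ · ·
    · · · · · · · · · ·
    · · · · · · · · · ·
    · · · · · · · · · ·
    · · · · · · · · · ·
    · · · · · · · · · ·
    · · · · · · · · · ·
    · · · · · · · · · ·
    · · · · · · · · · ·

Result: [30,44,38]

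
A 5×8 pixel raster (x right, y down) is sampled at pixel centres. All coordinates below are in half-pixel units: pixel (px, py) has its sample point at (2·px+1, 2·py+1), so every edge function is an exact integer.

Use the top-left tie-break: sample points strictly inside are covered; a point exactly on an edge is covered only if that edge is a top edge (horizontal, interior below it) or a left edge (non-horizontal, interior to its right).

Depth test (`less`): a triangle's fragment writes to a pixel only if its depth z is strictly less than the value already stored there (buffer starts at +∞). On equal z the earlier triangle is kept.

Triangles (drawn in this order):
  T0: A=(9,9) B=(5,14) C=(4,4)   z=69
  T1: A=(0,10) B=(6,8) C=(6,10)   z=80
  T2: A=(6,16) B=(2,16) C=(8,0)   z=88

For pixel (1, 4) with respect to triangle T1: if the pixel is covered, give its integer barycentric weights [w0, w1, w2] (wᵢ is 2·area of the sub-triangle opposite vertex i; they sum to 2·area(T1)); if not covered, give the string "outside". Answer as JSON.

T0:
  2·area = 45
  edge (9, 9)→(5, 14): d=(-4,5) right/bottom  bias=-1
  edge (5, 14)→(4, 4): d=(-1,-10) top-left  bias=+0
  edge (4, 4)→(9, 9): d=(5,5) right/bottom  bias=-1
    (0,0)@(1, 1): e=[72,-27,0] → .  [on edge]
    (1,1)@(3, 3): e=[54,-9,0] → .  [on edge]
    (2,2)@(5, 5): e=[36,9,0] → .  [on edge]
    (2,3)@(5, 7): e=[28,7,10] → X
    (3,3)@(7, 7): e=[18,27,0] → .  [on edge]
    (2,4)@(5, 9): e=[20,5,20] → X
    (3,4)@(7, 9): e=[10,25,10] → X
    (4,4)@(9, 9): e=[0,45,0] → .  [on edge]
    (2,5)@(5, 11): e=[12,3,30] → X
    (4,5)@(9, 11): e=[-8,43,10] → .
    (2,6)@(5, 13): e=[4,1,40] → X
    (3,6)@(7, 13): e=[-6,21,30] → .
  covered (6 px):
    . . . . .
    . . . . .
    . . . . .
    . . X . .
    . . X X .
    . . X X .
    . . X . .
    . . . . .
T1:
  2·area = 12
  edge (0, 10)→(6, 8): d=(6,-2) top-left  bias=+0
  edge (6, 8)→(6, 10): d=(0,2) right/bottom  bias=-1
  edge (6, 10)→(0, 10): d=(-6,0) right/bottom  bias=-1
    (4,3)@(9, 7): e=[0,-6,18] → .  [on edge]
    (1,4)@(3, 9): e=[0,6,6] → X  [on edge]
    (2,4)@(5, 9): e=[4,2,6] → X
    (3,4)@(7, 9): e=[8,-2,6] → .
    (1,5)@(3, 11): e=[12,6,-6] → .
    (2,5)@(5, 11): e=[16,2,-6] → .
  covered (2 px):
    . . . . .
    . . . . .
    . . . . .
    . . . . .
    . X X . .
    . . . . .
    . . . . .
    . . . . .
T2:
  2·area = 64
  edge (6, 16)→(2, 16): d=(-4,0) right/bottom  bias=-1
  edge (2, 16)→(8, 0): d=(6,-16) top-left  bias=+0
  edge (8, 0)→(6, 16): d=(-2,16) right/bottom  bias=-1
    (3,1)@(7, 3): e=[52,2,10] → X
    (4,1)@(9, 3): e=[52,34,-22] → .
    (3,2)@(7, 5): e=[44,14,6] → X
    (4,2)@(9, 5): e=[44,46,-26] → .
    (3,3)@(7, 7): e=[36,26,2] → X
    (4,3)@(9, 7): e=[36,58,-30] → .
    (2,4)@(5, 9): e=[28,6,30] → X
    (3,4)@(7, 9): e=[28,38,-2] → .
    (2,5)@(5, 11): e=[20,18,26] → X
    (3,5)@(7, 11): e=[20,50,-6] → .
    (2,6)@(5, 13): e=[12,30,22] → X
    (3,6)@(7, 13): e=[12,62,-10] → .
  covered (8 px):
    . . . . .
    . . . X .
    . . . X .
    . . . X .
    . . X . .
    . . X . .
    . . X . .
    . X X . .

Result: [6,6,0]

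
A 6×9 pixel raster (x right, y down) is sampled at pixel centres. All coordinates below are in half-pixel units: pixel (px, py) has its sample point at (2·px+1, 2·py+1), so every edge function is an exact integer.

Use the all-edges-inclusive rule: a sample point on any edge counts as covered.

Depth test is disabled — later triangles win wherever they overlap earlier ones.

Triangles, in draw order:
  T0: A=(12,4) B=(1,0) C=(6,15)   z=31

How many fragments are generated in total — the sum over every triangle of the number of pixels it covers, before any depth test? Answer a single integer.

T0:
  2·area = 145  (B↔C swapped to make it positive)
  edge (12, 4)→(6, 15): d=(-6,11) inclusive
  edge (6, 15)→(1, 0): d=(-5,-15) inclusive
  edge (1, 0)→(12, 4): d=(11,4) inclusive
    (1,0)@(3, 1): e=[117,25,3] → X
    (2,0)@(5, 1): e=[95,55,-5] → .
    (1,1)@(3, 3): e=[105,15,25] → X
    (2,1)@(5, 3): e=[83,45,17] → X
    (3,1)@(7, 3): e=[61,75,9] → X
    (4,1)@(9, 3): e=[39,105,1] → X
    (5,1)@(11, 3): e=[17,135,-7] → .
    (1,2)@(3, 5): e=[93,5,47] → X
    (5,2)@(11, 5): e=[5,125,15] → X
    (1,3)@(3, 7): e=[81,-5,69] → .
    (2,3)@(5, 7): e=[59,25,61] → X
    (5,3)@(11, 7): e=[-7,115,37] → .
  covered (19 px):
    . X . . . .
    . X X X X .
    . X X X X X
    . . X X X .
    . . X X X .
    . . X X . .
    . . . X . .
    . . . . . .
    . . . . . .

Result: 19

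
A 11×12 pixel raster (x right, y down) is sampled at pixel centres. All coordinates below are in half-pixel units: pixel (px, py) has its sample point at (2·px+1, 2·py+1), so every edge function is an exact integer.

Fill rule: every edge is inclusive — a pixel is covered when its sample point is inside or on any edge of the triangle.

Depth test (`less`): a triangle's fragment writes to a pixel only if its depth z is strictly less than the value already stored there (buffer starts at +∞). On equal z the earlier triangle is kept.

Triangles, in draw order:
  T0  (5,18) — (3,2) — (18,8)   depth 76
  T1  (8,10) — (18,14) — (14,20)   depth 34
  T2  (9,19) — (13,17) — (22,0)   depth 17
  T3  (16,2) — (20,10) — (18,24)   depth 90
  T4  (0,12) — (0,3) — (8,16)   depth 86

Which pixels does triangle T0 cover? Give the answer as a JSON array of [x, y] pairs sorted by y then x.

T0:
  2·area = 228
  edge (5, 18)→(3, 2): d=(-2,-16) inclusive
  edge (3, 2)→(18, 8): d=(15,6) inclusive
  edge (18, 8)→(5, 18): d=(-13,10) inclusive
    (2,1)@(5, 3): e=[30,3,195] → █
    (3,1)@(7, 3): e=[62,-9,175] → ·
    (2,2)@(5, 5): e=[26,33,169] → █
    (3,2)@(7, 5): e=[58,21,149] → █
    (4,2)@(9, 5): e=[90,9,129] → █
    (5,2)@(11, 5): e=[122,-3,109] → ·
    (2,3)@(5, 7): e=[22,63,143] → █
    (5,3)@(11, 7): e=[118,27,83] → █
    (6,3)@(13, 7): e=[150,15,63] → █
    (7,3)@(15, 7): e=[182,3,43] → █
    (8,3)@(17, 7): e=[214,-9,23] → ·
    (2,4)@(5, 9): e=[18,93,117] → █
  covered (28 px):
    · · · · · · · · · · ·
    · · █ · · · · · · · ·
    · · █ █ █ · · · · · ·
    · · █ █ █ █ █ █ · · ·
    · · █ █ █ █ █ █ · · ·
    · · █ █ █ █ █ · · · ·
    · · █ █ █ █ · · · · ·
    · · █ █ · · · · · · ·
    · · █ · · · · · · · ·
    · · · · · · · · · · ·
    · · · · · · · · · · ·
    · · · · · · · · · · ·
T1:
  2·area = 76
  edge (8, 10)→(18, 14): d=(10,4) inclusive
  edge (18, 14)→(14, 20): d=(-4,6) inclusive
  edge (14, 20)→(8, 10): d=(-6,-10) inclusive
    (2,2)@(5, 5): e=[-38,114,0] → ·  [on edge]
    (4,5)@(9, 11): e=[6,66,4] → █
    (5,5)@(11, 11): e=[-2,54,24] → ·
    (4,6)@(9, 13): e=[26,58,-8] → ·
    (5,6)@(11, 13): e=[18,46,12] → █
    (6,6)@(13, 13): e=[10,34,32] → █
    (7,6)@(15, 13): e=[2,22,52] → █
    (8,6)@(17, 13): e=[-6,10,72] → ·
    (5,7)@(11, 15): e=[38,38,0] → █  [on edge]
    (8,7)@(17, 15): e=[14,2,60] → █
    (9,7)@(19, 15): e=[6,-10,80] → ·
    (5,8)@(11, 17): e=[58,30,-12] → ·
  covered (10 px):
    · · · · · · · · · · ·
    · · · · · · · · · · ·
    · · · · · · · · · · ·
    · · · · · · · · · · ·
    · · · · · · · · · · ·
    · · · · █ · · · · · ·
    · · · · · █ █ █ · · ·
    · · · · · █ █ █ █ · ·
    · · · · · · █ █ · · ·
    · · · · · · · · · · ·
    · · · · · · · · · · ·
    · · · · · · · · · · ·
T2:
  2·area = 50  (B↔C swapped to make it positive)
  edge (9, 19)→(22, 0): d=(13,-19) inclusive
  edge (22, 0)→(13, 17): d=(-9,17) inclusive
  edge (13, 17)→(9, 19): d=(-4,2) inclusive
    (9,2)@(19, 5): e=[8,6,36] → █
    (10,2)@(21, 5): e=[46,-28,32] → ·
    (9,3)@(19, 7): e=[34,-12,28] → ·
    (8,4)@(17, 9): e=[22,4,24] → █
    (9,4)@(19, 9): e=[60,-30,20] → ·
    (7,5)@(15, 11): e=[10,20,20] → █
    (8,5)@(17, 11): e=[48,-14,16] → ·
    (7,6)@(15, 13): e=[36,2,12] → █
    (8,6)@(17, 13): e=[74,-32,8] → ·
    (10,6)@(21, 13): e=[150,-100,0] → ·  [on edge]
    (6,7)@(13, 15): e=[24,18,8] → █
    (7,7)@(15, 15): e=[62,-16,4] → ·
    (8,7)@(17, 15): e=[100,-50,0] → ·  [on edge]
    (6,8)@(13, 17): e=[50,0,0] → █  [on edge]
    (4,9)@(9, 19): e=[0,50,0] → █  [on edge]
    (2,10)@(5, 21): e=[-50,100,0] → ·  [on edge]
    (0,11)@(1, 23): e=[-100,150,0] → ·  [on edge]
  covered (8 px):
    · · · · · · · · · · ·
    · · · · · · · · · · ·
    · · · · · · · · · █ ·
    · · · · · · · · · · ·
    · · · · · · · · █ · ·
    · · · · · · · █ · · ·
    · · · · · · · █ · · ·
    · · · · · · █ · · · ·
    · · · · · █ █ · · · ·
    · · · · █ · · · · · ·
    · · · · · · · · · · ·
    · · · · · · · · · · ·
T3:
  2·area = 72
  edge (16, 2)→(20, 10): d=(4,8) inclusive
  edge (20, 10)→(18, 24): d=(-2,14) inclusive
  edge (18, 24)→(16, 2): d=(-2,-22) inclusive
    (10,1)@(21, 3): e=[-36,0,108] → ·  [on edge]
    (8,2)@(17, 5): e=[4,52,16] → █
    (9,2)@(19, 5): e=[-12,24,60] → ·
    (8,3)@(17, 7): e=[12,48,12] → █
    (9,3)@(19, 7): e=[-4,20,56] → ·
    (8,4)@(17, 9): e=[20,44,8] → █
    (9,4)@(19, 9): e=[4,16,52] → █
    (10,4)@(21, 9): e=[-12,-12,96] → ·
    (8,5)@(17, 11): e=[28,40,4] → █
    (10,5)@(21, 11): e=[-4,-16,92] → ·
    (8,6)@(17, 13): e=[36,36,0] → █  [on edge]
    (10,6)@(21, 13): e=[4,-20,88] → ·
    (9,8)@(19, 17): e=[36,0,36] → █  [on edge]
  covered (10 px):
    · · · · · · · · · · ·
    · · · · · · · · · · ·
    · · · · · · · · █ · ·
    · · · · · · · · █ · ·
    · · · · · · · · █ █ ·
    · · · · · · · · █ █ ·
    · · · · · · · · █ █ ·
    · · · · · · · · · █ ·
    · · · · · · · · · █ ·
    · · · · · · · · · · ·
    · · · · · · · · · · ·
    · · · · · · · · · · ·
T4:
  2·area = 72
  edge (0, 12)→(0, 3): d=(0,-9) inclusive
  edge (0, 3)→(8, 16): d=(8,13) inclusive
  edge (8, 16)→(0, 12): d=(-8,-4) inclusive
    (0,2)@(1, 5): e=[9,3,60] → █
    (1,2)@(3, 5): e=[27,-23,68] → ·
    (0,3)@(1, 7): e=[9,19,44] → █
    (1,3)@(3, 7): e=[27,-7,52] → ·
    (0,4)@(1, 9): e=[9,35,28] → █
    (1,4)@(3, 9): e=[27,9,36] → █
    (2,4)@(5, 9): e=[45,-17,44] → ·
    (0,5)@(1, 11): e=[9,51,12] → █
    (2,5)@(5, 11): e=[45,-1,28] → ·
    (0,6)@(1, 13): e=[9,67,-4] → ·
    (1,6)@(3, 13): e=[27,41,4] → █
    (2,6)@(5, 13): e=[45,15,12] → █
  covered (9 px):
    · · · · · · · · · · ·
    · · · · · · · · · · ·
    █ · · · · · · · · · ·
    █ · · · · · · · · · ·
    █ █ · · · · · · · · ·
    █ █ · · · · · · · · ·
    · █ █ · · · · · · · ·
    · · · █ · · · · · · ·
    · · · · · · · · · · ·
    · · · · · · · · · · ·
    · · · · · · · · · · ·
    · · · · · · · · · · ·

Result: [[2,1],[2,2],[3,2],[4,2],[2,3],[3,3],[4,3],[5,3],[6,3],[7,3],[2,4],[3,4],[4,4],[5,4],[6,4],[7,4],[2,5],[3,5],[4,5],[5,5],[6,5],[2,6],[3,6],[4,6],[5,6],[2,7],[3,7],[2,8]]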